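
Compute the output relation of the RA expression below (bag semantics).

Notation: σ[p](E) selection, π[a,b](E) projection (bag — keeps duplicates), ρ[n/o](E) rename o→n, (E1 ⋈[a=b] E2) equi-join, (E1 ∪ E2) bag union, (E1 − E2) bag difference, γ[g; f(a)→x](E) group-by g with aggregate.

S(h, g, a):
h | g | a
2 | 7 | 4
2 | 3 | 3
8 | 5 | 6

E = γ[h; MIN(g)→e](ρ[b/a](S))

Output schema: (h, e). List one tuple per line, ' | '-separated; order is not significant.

Row counts bottom-up:
  S → 3
  ρ[b/a](S) → 3
  γ[h; MIN(g)→e](ρ[b/a](S)) → 2

== RESULT ==
h | e
2 | 3
8 | 5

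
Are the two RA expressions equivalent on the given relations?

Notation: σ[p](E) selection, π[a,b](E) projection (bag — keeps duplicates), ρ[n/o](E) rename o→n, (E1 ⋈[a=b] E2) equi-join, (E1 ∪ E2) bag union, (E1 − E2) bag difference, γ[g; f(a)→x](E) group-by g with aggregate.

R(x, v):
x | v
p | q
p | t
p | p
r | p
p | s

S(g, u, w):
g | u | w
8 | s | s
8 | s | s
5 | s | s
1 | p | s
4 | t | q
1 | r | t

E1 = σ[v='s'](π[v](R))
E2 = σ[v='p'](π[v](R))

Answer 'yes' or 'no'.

E1 subexpression sizes:
  R → 5
  π[v](R) → 5
  σ[v='s'](π[v](R)) → 1
E2 subexpression sizes:
  R → 5
  π[v](R) → 5
  σ[v='p'](π[v](R)) → 2

E1 result:
v
s
E2 result:
v
p
p
Witness: ('p',) appears 0× in E1 but 2× in E2.

no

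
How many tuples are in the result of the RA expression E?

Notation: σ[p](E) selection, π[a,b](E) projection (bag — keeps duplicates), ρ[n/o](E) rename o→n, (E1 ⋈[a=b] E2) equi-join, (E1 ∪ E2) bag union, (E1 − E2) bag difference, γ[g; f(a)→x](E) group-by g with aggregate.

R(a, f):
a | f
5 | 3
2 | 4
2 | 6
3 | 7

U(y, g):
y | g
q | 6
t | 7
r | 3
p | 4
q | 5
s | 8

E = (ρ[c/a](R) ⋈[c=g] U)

Row counts bottom-up:
  R → 4
  ρ[c/a](R) → 4
  U → 6
  (ρ[c/a](R) ⋈[c=g] U) → 2

|E| = 2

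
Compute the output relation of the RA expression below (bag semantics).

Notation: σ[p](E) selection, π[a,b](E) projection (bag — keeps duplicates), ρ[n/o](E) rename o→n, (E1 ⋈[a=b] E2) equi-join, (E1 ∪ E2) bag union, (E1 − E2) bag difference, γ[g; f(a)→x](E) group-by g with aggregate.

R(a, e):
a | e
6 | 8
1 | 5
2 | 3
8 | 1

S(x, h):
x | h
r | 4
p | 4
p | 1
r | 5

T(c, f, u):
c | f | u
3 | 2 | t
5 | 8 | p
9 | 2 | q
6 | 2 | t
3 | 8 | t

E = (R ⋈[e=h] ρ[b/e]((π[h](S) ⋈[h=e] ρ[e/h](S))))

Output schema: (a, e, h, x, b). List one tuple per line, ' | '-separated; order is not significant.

Subexpression sizes:
  R → 4
  S → 4
  π[h](S) → 4
  S → 4
  ρ[e/h](S) → 4
  (π[h](S) ⋈[h=e] ρ[e/h](S)) → 6
  ρ[b/e]((π[h](S) ⋈[h=e] ρ[e/h](S))) → 6
  (R ⋈[e=h] ρ[b/e]((π[h](S) ⋈[h=e] ρ[e/h](S)))) → 2

== RESULT ==
a | e | h | x | b
1 | 5 | 5 | r | 5
8 | 1 | 1 | p | 1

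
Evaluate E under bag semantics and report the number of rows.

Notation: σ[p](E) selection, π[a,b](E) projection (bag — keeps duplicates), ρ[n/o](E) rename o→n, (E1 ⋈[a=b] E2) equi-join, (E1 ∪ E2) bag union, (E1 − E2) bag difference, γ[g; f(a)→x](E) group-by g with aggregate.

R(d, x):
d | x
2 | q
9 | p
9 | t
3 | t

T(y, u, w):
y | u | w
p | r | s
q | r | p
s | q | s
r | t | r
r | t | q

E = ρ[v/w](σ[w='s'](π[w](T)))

Row counts bottom-up:
  T → 5
  π[w](T) → 5
  σ[w='s'](π[w](T)) → 2
  ρ[v/w](σ[w='s'](π[w](T))) → 2

|E| = 2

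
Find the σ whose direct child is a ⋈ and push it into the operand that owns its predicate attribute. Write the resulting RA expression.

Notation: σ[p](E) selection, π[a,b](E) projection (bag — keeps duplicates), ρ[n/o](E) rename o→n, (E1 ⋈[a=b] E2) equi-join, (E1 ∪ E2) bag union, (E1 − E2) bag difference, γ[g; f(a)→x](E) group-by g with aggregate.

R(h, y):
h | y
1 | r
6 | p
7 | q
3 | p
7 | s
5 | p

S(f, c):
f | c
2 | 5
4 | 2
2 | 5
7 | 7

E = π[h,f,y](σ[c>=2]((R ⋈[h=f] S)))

σ filters on c, owned by the right side.
E' = π[h,f,y]((R ⋈[h=f] σ[c>=2](S)))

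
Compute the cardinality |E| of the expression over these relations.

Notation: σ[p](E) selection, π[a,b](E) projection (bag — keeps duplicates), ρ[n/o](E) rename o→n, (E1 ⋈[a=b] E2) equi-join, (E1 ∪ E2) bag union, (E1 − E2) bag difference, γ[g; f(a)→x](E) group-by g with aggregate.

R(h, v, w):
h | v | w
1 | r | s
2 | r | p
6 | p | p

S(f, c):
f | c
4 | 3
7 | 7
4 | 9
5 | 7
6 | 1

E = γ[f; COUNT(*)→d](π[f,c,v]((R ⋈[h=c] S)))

Subexpression sizes:
  R → 3
  S → 5
  (R ⋈[h=c] S) → 1
  π[f,c,v]((R ⋈[h=c] S)) → 1
  γ[f; COUNT(*)→d](π[f,c,v]((R ⋈[h=c] S))) → 1

|E| = 1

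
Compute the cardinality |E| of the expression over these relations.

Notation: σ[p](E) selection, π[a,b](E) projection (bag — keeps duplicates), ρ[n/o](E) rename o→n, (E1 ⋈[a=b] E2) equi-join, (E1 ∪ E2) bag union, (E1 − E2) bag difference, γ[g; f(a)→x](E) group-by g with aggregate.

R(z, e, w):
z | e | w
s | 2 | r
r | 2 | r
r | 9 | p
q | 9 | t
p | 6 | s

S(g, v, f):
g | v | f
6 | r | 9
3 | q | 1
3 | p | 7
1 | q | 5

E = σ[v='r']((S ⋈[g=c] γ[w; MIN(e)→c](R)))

Stepwise |·|:
  S → 4
  R → 5
  γ[w; MIN(e)→c](R) → 4
  (S ⋈[g=c] γ[w; MIN(e)→c](R)) → 1
  σ[v='r']((S ⋈[g=c] γ[w; MIN(e)→c](R))) → 1

|E| = 1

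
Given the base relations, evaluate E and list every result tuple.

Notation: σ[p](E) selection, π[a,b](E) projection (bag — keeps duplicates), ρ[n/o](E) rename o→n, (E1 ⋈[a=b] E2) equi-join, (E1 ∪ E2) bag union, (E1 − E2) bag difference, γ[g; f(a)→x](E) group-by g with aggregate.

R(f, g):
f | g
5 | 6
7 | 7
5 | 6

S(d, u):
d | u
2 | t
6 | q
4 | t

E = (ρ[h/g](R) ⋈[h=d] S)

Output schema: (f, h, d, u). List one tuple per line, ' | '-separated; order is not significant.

Per-node cardinality:
  R → 3
  ρ[h/g](R) → 3
  S → 3
  (ρ[h/g](R) ⋈[h=d] S) → 2

== RESULT ==
f | h | d | u
5 | 6 | 6 | q
5 | 6 | 6 | q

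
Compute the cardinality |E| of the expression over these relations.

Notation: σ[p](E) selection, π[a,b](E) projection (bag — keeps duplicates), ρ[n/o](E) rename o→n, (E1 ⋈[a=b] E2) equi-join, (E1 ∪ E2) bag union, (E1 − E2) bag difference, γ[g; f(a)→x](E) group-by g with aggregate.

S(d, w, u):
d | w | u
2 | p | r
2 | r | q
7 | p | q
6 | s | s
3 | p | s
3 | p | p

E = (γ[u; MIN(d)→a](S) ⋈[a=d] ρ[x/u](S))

Row counts bottom-up:
  S → 6
  γ[u; MIN(d)→a](S) → 4
  S → 6
  ρ[x/u](S) → 6
  (γ[u; MIN(d)→a](S) ⋈[a=d] ρ[x/u](S)) → 8

|E| = 8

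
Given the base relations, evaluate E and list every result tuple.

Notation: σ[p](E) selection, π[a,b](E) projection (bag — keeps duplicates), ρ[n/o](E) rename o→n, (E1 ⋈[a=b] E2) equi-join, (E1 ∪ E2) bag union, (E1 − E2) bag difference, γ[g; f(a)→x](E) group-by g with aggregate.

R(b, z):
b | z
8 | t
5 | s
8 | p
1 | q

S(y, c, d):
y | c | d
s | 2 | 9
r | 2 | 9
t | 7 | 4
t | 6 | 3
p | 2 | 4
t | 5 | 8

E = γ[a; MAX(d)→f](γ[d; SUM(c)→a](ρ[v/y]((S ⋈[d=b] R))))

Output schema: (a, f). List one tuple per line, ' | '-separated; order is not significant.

Per-node cardinality:
  S → 6
  R → 4
  (S ⋈[d=b] R) → 2
  ρ[v/y]((S ⋈[d=b] R)) → 2
  γ[d; SUM(c)→a](ρ[v/y]((S ⋈[d=b] R))) → 1
  γ[a; MAX(d)→f](γ[d; SUM(c)→a](ρ[v/y]((S ⋈[d=b] R)))) → 1

== RESULT ==
a | f
10 | 8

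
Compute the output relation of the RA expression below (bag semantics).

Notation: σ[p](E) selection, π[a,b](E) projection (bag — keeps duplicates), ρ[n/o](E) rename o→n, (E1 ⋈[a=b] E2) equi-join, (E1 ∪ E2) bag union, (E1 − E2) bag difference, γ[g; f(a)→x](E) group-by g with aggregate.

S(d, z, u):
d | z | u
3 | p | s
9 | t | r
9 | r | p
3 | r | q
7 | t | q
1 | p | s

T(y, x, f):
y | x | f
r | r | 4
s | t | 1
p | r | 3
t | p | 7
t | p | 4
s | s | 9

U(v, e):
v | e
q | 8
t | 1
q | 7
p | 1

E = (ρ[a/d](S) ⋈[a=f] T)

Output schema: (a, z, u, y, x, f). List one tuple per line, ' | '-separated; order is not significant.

Per-node cardinality:
  S → 6
  ρ[a/d](S) → 6
  T → 6
  (ρ[a/d](S) ⋈[a=f] T) → 6

== RESULT ==
a | z | u | y | x | f
1 | p | s | s | t | 1
3 | p | s | p | r | 3
3 | r | q | p | r | 3
7 | t | q | t | p | 7
9 | r | p | s | s | 9
9 | t | r | s | s | 9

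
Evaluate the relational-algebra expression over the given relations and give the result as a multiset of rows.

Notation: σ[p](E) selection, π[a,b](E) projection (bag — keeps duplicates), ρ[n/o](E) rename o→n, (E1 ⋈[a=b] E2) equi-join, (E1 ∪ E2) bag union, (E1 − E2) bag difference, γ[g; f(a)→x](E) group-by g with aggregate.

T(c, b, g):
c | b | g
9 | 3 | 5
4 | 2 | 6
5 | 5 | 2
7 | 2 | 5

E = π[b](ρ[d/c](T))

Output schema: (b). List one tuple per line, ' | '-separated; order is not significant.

Stepwise |·|:
  T → 4
  ρ[d/c](T) → 4
  π[b](ρ[d/c](T)) → 4

== RESULT ==
b
2
2
3
5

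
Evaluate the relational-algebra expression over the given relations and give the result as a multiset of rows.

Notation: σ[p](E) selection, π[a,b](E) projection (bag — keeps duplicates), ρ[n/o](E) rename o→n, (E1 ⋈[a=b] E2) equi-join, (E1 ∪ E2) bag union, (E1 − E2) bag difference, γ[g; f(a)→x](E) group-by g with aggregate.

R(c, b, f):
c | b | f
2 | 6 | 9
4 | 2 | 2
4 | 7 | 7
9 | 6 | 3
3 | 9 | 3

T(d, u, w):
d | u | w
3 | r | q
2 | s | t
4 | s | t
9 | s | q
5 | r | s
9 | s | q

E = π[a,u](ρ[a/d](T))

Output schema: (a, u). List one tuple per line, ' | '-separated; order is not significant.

Stepwise |·|:
  T → 6
  ρ[a/d](T) → 6
  π[a,u](ρ[a/d](T)) → 6

== RESULT ==
a | u
2 | s
3 | r
4 | s
5 | r
9 | s
9 | s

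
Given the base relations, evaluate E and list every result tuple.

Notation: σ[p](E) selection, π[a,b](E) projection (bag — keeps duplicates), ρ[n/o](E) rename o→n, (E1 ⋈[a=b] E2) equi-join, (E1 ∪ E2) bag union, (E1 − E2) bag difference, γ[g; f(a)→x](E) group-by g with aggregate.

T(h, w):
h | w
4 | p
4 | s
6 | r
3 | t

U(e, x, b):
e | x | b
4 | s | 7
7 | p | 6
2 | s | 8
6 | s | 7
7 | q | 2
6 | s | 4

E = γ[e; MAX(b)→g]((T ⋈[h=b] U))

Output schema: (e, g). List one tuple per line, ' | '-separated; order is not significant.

Stepwise |·|:
  T → 4
  U → 6
  (T ⋈[h=b] U) → 3
  γ[e; MAX(b)→g]((T ⋈[h=b] U)) → 2

== RESULT ==
e | g
6 | 4
7 | 6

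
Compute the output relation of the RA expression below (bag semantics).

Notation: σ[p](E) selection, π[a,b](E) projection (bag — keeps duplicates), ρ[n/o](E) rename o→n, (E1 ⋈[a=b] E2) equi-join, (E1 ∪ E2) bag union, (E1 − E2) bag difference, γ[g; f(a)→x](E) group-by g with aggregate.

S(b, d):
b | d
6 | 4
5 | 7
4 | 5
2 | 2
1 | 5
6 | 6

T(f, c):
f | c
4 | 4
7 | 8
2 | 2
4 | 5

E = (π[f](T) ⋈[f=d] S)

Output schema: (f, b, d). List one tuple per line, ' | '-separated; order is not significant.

Row counts bottom-up:
  T → 4
  π[f](T) → 4
  S → 6
  (π[f](T) ⋈[f=d] S) → 4

== RESULT ==
f | b | d
2 | 2 | 2
4 | 6 | 4
4 | 6 | 4
7 | 5 | 7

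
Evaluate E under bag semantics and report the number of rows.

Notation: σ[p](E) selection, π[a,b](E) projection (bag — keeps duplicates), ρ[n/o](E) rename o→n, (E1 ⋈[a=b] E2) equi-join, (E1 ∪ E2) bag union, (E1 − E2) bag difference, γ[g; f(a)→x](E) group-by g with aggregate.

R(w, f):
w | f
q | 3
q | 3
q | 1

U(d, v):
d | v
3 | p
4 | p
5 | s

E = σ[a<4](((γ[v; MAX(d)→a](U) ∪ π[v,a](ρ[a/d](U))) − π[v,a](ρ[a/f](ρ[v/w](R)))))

Per-node cardinality:
  U → 3
  γ[v; MAX(d)→a](U) → 2
  U → 3
  ρ[a/d](U) → 3
  π[v,a](ρ[a/d](U)) → 3
  (γ[v; MAX(d)→a](U) ∪ π[v,a](ρ[a/d](U))) → 5
  R → 3
  ρ[v/w](R) → 3
  ρ[a/f](ρ[v/w](R)) → 3
  π[v,a](ρ[a/f](ρ[v/w](R))) → 3
  ((γ[v; MAX(d)→a](U) ∪ π[v,a](ρ[a/d](U))) − π[v,a](ρ[a/f](ρ[v/w](R)))) → 5
  σ[a<4](((γ[v; MAX(d)→a](U) ∪ π[v,a](ρ[a/d](U))) − π[v,a](ρ[a/f](ρ[v/w](R))))) → 1

|E| = 1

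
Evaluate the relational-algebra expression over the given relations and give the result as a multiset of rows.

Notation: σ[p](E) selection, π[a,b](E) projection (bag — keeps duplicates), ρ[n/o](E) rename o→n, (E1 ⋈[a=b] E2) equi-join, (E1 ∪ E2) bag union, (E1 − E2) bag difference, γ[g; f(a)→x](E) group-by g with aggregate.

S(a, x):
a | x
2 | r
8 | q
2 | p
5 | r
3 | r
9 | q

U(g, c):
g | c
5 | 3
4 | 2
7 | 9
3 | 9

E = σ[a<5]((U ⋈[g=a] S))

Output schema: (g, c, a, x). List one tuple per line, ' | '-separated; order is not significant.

Row counts bottom-up:
  U → 4
  S → 6
  (U ⋈[g=a] S) → 2
  σ[a<5]((U ⋈[g=a] S)) → 1

== RESULT ==
g | c | a | x
3 | 9 | 3 | r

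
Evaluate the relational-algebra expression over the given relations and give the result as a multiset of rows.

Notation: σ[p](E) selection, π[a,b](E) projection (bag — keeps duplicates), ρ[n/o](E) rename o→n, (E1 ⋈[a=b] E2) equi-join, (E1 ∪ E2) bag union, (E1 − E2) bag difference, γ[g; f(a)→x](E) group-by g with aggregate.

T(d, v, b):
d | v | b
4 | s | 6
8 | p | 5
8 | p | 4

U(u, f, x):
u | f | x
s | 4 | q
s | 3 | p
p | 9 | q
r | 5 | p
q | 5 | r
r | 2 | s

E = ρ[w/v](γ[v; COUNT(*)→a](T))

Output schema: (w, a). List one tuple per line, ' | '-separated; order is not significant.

Row counts bottom-up:
  T → 3
  γ[v; COUNT(*)→a](T) → 2
  ρ[w/v](γ[v; COUNT(*)→a](T)) → 2

== RESULT ==
w | a
p | 2
s | 1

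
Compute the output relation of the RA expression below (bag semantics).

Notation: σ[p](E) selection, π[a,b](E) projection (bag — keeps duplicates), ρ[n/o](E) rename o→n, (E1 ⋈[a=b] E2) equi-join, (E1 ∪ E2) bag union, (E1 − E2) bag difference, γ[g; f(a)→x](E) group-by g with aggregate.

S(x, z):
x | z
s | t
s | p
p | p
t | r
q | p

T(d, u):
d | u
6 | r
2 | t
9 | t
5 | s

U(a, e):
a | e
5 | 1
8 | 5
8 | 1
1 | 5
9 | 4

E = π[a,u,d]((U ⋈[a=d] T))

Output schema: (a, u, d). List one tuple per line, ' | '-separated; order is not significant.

Per-node cardinality:
  U → 5
  T → 4
  (U ⋈[a=d] T) → 2
  π[a,u,d]((U ⋈[a=d] T)) → 2

== RESULT ==
a | u | d
5 | s | 5
9 | t | 9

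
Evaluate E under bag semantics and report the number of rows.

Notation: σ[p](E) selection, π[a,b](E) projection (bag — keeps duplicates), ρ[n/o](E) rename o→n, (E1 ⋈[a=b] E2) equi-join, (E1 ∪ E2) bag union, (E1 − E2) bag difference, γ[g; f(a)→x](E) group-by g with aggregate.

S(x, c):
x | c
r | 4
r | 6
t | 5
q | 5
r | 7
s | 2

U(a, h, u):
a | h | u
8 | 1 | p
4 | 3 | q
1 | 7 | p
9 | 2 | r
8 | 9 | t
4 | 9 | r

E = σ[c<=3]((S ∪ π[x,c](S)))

Per-node cardinality:
  S → 6
  S → 6
  π[x,c](S) → 6
  (S ∪ π[x,c](S)) → 12
  σ[c<=3]((S ∪ π[x,c](S))) → 2

|E| = 2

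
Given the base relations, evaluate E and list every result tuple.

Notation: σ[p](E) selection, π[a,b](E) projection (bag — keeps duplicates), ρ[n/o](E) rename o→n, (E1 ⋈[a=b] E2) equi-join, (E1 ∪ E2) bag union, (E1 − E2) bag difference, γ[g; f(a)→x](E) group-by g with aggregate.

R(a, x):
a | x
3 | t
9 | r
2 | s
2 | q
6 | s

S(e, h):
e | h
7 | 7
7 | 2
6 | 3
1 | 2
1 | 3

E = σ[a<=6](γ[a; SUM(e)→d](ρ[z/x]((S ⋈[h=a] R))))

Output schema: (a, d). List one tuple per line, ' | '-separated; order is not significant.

Row counts bottom-up:
  S → 5
  R → 5
  (S ⋈[h=a] R) → 6
  ρ[z/x]((S ⋈[h=a] R)) → 6
  γ[a; SUM(e)→d](ρ[z/x]((S ⋈[h=a] R))) → 2
  σ[a<=6](γ[a; SUM(e)→d](ρ[z/x]((S ⋈[h=a] R)))) → 2

== RESULT ==
a | d
2 | 16
3 | 7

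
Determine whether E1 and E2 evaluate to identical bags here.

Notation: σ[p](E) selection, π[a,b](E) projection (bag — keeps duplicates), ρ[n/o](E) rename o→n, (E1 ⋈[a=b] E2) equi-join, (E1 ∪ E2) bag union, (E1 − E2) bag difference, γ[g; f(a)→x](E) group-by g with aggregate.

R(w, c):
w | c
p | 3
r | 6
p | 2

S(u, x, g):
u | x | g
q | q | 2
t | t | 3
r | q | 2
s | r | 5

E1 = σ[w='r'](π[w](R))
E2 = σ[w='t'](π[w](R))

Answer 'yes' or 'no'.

E1 per-node cardinality:
  R → 3
  π[w](R) → 3
  σ[w='r'](π[w](R)) → 1
E2 per-node cardinality:
  R → 3
  π[w](R) → 3
  σ[w='t'](π[w](R)) → 0

E1 result:
w
r
E2 result:
w
(0 rows)
Witness: ('r',) appears 1× in E1 but 0× in E2.

no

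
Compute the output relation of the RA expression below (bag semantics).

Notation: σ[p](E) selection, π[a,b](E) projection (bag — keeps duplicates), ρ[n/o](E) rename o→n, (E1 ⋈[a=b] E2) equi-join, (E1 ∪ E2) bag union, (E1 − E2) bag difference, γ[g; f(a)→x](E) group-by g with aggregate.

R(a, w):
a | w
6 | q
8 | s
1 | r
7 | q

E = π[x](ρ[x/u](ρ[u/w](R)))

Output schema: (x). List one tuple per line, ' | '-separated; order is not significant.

Subexpression sizes:
  R → 4
  ρ[u/w](R) → 4
  ρ[x/u](ρ[u/w](R)) → 4
  π[x](ρ[x/u](ρ[u/w](R))) → 4

== RESULT ==
x
q
q
r
s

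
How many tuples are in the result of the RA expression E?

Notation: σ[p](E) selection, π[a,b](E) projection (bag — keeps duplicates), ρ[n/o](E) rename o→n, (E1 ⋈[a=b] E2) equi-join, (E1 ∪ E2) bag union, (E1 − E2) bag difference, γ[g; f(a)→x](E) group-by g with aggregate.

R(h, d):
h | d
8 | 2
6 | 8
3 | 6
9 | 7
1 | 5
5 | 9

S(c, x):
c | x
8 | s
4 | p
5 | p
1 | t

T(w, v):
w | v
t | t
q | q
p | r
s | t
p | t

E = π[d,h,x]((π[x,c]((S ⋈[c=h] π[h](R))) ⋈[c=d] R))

Stepwise |·|:
  S → 4
  R → 6
  π[h](R) → 6
  (S ⋈[c=h] π[h](R)) → 3
  π[x,c]((S ⋈[c=h] π[h](R))) → 3
  R → 6
  (π[x,c]((S ⋈[c=h] π[h](R))) ⋈[c=d] R) → 2
  π[d,h,x]((π[x,c]((S ⋈[c=h] π[h](R))) ⋈[c=d] R)) → 2

|E| = 2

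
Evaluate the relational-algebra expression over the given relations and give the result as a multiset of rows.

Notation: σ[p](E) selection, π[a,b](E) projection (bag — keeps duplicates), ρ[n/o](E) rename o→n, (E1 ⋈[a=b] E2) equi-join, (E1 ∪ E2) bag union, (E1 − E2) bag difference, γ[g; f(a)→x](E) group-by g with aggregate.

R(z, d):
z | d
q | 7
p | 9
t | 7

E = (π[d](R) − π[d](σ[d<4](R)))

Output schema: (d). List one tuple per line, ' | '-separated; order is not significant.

Stepwise |·|:
  R → 3
  π[d](R) → 3
  R → 3
  σ[d<4](R) → 0
  π[d](σ[d<4](R)) → 0
  (π[d](R) − π[d](σ[d<4](R))) → 3

== RESULT ==
d
7
7
9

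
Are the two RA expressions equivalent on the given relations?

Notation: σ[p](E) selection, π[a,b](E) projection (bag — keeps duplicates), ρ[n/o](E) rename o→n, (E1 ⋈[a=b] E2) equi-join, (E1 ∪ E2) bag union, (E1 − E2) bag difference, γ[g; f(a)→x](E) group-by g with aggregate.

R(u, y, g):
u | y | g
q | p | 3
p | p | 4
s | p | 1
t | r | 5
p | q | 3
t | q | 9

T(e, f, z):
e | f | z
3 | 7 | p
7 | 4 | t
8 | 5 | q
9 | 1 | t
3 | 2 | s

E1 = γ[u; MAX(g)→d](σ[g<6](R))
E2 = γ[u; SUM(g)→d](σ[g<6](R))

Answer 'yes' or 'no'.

E1 subexpression sizes:
  R → 6
  σ[g<6](R) → 5
  γ[u; MAX(g)→d](σ[g<6](R)) → 4
E2 subexpression sizes:
  R → 6
  σ[g<6](R) → 5
  γ[u; SUM(g)→d](σ[g<6](R)) → 4

E1 result:
u | d
p | 4
q | 3
s | 1
t | 5
E2 result:
u | d
p | 7
q | 3
s | 1
t | 5
Witness: ('p', 4) appears 1× in E1 but 0× in E2.

no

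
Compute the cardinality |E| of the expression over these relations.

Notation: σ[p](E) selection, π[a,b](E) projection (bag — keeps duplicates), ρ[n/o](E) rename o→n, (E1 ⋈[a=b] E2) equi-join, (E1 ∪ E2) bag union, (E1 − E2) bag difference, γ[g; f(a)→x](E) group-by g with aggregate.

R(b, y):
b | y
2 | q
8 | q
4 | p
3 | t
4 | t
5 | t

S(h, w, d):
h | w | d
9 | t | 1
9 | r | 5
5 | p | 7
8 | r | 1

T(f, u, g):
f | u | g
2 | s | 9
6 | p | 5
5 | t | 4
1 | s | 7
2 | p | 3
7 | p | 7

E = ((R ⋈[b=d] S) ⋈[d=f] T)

Stepwise |·|:
  R → 6
  S → 4
  (R ⋈[b=d] S) → 1
  T → 6
  ((R ⋈[b=d] S) ⋈[d=f] T) → 1

|E| = 1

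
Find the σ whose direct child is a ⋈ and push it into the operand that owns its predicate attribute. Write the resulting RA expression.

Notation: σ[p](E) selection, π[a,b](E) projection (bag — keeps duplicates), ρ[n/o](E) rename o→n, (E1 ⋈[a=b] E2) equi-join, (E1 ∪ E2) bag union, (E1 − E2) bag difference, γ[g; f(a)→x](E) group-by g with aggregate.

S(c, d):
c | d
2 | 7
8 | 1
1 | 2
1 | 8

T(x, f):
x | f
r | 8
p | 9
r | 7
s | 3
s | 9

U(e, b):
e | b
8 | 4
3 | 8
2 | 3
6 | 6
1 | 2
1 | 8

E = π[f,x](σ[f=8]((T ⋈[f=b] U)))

σ filters on f, owned by the left side.
E' = π[f,x]((σ[f=8](T) ⋈[f=b] U))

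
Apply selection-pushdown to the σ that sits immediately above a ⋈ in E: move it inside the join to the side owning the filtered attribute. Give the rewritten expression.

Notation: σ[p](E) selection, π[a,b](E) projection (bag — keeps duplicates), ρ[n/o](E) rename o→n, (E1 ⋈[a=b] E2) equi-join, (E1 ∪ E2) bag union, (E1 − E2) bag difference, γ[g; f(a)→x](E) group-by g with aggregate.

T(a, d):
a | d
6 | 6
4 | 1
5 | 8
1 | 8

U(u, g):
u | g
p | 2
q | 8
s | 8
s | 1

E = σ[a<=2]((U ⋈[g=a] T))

σ filters on a, owned by the right side.
E' = (U ⋈[g=a] σ[a<=2](T))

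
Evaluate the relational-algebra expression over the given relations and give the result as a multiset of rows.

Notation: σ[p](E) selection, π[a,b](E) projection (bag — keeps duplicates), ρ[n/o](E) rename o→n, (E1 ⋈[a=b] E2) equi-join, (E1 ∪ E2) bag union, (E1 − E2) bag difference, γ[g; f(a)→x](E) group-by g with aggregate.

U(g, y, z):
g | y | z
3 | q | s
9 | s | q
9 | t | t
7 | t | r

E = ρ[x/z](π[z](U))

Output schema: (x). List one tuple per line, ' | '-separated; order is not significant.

Row counts bottom-up:
  U → 4
  π[z](U) → 4
  ρ[x/z](π[z](U)) → 4

== RESULT ==
x
q
r
s
t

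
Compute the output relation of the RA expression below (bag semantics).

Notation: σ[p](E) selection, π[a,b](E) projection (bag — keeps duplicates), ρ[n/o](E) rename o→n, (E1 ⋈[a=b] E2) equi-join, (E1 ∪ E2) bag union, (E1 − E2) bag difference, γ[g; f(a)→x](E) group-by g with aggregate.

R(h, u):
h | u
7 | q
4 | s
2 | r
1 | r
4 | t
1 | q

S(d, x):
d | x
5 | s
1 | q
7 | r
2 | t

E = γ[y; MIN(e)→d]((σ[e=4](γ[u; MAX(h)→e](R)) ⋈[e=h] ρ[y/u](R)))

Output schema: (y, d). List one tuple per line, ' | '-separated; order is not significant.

Per-node cardinality:
  R → 6
  γ[u; MAX(h)→e](R) → 4
  σ[e=4](γ[u; MAX(h)→e](R)) → 2
  R → 6
  ρ[y/u](R) → 6
  (σ[e=4](γ[u; MAX(h)→e](R)) ⋈[e=h] ρ[y/u](R)) → 4
  γ[y; MIN(e)→d]((σ[e=4](γ[u; MAX(h)→e](R)) ⋈[e=h] ρ[y/u](R))) → 2

== RESULT ==
y | d
s | 4
t | 4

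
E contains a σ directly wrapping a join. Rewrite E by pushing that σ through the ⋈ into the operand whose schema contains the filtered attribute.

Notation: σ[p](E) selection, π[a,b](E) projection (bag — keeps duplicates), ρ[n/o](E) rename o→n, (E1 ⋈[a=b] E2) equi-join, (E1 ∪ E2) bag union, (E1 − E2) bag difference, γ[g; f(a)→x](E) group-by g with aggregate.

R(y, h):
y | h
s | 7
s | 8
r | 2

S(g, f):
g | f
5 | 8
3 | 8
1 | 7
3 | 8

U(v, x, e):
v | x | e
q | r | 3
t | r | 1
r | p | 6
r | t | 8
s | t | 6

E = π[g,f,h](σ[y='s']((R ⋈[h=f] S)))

σ filters on y, owned by the left side.
E' = π[g,f,h]((σ[y='s'](R) ⋈[h=f] S))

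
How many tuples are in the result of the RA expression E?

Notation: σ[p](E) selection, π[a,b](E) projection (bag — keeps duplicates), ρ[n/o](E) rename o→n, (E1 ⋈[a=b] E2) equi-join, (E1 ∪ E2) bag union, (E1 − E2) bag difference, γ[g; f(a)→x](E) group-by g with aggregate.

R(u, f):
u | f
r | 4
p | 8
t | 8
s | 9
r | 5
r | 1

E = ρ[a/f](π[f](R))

Row counts bottom-up:
  R → 6
  π[f](R) → 6
  ρ[a/f](π[f](R)) → 6

|E| = 6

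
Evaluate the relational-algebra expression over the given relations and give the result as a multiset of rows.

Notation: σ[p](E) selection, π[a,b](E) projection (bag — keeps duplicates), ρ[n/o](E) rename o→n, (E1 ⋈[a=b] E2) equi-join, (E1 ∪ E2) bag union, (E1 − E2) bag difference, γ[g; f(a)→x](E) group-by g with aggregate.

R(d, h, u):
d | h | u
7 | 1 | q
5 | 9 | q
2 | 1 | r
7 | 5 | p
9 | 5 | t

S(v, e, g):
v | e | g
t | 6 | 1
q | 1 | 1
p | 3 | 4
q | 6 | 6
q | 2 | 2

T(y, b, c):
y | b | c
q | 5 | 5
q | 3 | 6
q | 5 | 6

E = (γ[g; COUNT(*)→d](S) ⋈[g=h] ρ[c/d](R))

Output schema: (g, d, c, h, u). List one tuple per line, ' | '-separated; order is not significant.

Subexpression sizes:
  S → 5
  γ[g; COUNT(*)→d](S) → 4
  R → 5
  ρ[c/d](R) → 5
  (γ[g; COUNT(*)→d](S) ⋈[g=h] ρ[c/d](R)) → 2

== RESULT ==
g | d | c | h | u
1 | 2 | 2 | 1 | r
1 | 2 | 7 | 1 | q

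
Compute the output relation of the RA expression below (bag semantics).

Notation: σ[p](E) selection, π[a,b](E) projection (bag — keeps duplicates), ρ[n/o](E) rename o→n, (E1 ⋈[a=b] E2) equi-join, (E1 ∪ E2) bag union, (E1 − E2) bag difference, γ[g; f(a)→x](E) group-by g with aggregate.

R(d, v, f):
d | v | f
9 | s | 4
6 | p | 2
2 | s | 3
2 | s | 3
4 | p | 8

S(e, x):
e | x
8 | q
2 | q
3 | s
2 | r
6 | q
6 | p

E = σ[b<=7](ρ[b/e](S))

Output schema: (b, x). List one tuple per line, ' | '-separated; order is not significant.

Subexpression sizes:
  S → 6
  ρ[b/e](S) → 6
  σ[b<=7](ρ[b/e](S)) → 5

== RESULT ==
b | x
2 | q
2 | r
3 | s
6 | p
6 | q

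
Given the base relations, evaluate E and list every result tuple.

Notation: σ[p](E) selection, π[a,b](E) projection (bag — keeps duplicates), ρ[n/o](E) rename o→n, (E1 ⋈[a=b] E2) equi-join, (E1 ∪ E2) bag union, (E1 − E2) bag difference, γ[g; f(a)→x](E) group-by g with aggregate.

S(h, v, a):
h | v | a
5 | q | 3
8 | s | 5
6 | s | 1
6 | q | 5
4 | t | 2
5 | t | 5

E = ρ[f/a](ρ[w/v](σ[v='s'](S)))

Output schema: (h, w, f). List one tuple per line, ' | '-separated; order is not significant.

Row counts bottom-up:
  S → 6
  σ[v='s'](S) → 2
  ρ[w/v](σ[v='s'](S)) → 2
  ρ[f/a](ρ[w/v](σ[v='s'](S))) → 2

== RESULT ==
h | w | f
6 | s | 1
8 | s | 5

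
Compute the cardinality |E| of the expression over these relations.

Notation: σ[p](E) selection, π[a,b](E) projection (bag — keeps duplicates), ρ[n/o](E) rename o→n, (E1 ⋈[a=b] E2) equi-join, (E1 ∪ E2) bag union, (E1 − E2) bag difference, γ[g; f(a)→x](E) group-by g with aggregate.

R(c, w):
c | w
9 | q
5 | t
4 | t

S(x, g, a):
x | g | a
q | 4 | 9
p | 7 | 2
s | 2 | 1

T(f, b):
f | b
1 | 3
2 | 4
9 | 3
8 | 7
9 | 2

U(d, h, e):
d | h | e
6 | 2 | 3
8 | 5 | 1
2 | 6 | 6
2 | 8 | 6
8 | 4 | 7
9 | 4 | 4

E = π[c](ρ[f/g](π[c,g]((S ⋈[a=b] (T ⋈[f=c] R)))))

Stepwise |·|:
  S → 3
  T → 5
  R → 3
  (T ⋈[f=c] R) → 2
  (S ⋈[a=b] (T ⋈[f=c] R)) → 1
  π[c,g]((S ⋈[a=b] (T ⋈[f=c] R))) → 1
  ρ[f/g](π[c,g]((S ⋈[a=b] (T ⋈[f=c] R)))) → 1
  π[c](ρ[f/g](π[c,g]((S ⋈[a=b] (T ⋈[f=c] R))))) → 1

|E| = 1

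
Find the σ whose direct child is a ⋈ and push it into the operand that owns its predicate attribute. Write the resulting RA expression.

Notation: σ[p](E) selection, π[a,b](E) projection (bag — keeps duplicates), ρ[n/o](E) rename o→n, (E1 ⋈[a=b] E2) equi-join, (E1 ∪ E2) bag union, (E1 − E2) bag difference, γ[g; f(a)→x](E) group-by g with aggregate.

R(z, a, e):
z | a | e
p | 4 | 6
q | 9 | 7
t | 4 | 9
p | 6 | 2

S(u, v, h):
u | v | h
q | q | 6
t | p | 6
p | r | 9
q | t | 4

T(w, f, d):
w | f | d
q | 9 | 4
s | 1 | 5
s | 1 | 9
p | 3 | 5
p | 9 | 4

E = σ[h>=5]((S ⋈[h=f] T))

σ filters on h, owned by the left side.
E' = (σ[h>=5](S) ⋈[h=f] T)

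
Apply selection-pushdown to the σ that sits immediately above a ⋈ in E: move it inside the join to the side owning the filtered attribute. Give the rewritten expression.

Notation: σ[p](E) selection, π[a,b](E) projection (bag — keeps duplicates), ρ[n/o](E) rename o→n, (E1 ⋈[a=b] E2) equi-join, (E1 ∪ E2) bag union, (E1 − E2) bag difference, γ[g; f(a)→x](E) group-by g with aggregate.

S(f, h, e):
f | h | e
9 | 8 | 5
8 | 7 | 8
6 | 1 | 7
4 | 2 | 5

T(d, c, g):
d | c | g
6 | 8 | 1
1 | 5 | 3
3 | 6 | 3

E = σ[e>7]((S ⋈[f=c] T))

σ filters on e, owned by the left side.
E' = (σ[e>7](S) ⋈[f=c] T)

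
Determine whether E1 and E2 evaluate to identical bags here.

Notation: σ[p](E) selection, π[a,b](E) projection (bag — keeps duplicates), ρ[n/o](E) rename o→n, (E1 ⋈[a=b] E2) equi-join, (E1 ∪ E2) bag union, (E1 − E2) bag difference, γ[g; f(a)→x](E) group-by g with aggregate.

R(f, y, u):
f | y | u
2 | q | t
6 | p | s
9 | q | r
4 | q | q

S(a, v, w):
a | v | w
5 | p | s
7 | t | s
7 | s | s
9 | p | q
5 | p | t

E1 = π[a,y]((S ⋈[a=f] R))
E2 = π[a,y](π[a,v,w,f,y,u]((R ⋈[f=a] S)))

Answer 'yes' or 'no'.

E1 per-node cardinality:
  S → 5
  R → 4
  (S ⋈[a=f] R) → 1
  π[a,y]((S ⋈[a=f] R)) → 1
E2 per-node cardinality:
  R → 4
  S → 5
  (R ⋈[f=a] S) → 1
  π[a,v,w,f,y,u]((R ⋈[f=a] S)) → 1
  π[a,y](π[a,v,w,f,y,u]((R ⋈[f=a] S))) → 1

E1 and E2 produce the same multiset:
a | y
9 | q

yes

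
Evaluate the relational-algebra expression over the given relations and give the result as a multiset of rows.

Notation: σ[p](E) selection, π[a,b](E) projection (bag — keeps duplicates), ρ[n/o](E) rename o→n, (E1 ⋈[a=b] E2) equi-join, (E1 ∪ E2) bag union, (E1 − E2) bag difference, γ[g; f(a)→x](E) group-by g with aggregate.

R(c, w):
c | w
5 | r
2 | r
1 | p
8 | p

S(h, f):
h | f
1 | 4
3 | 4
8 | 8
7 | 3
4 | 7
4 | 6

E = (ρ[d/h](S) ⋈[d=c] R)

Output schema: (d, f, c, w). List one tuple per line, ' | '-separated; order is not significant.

Per-node cardinality:
  S → 6
  ρ[d/h](S) → 6
  R → 4
  (ρ[d/h](S) ⋈[d=c] R) → 2

== RESULT ==
d | f | c | w
1 | 4 | 1 | p
8 | 8 | 8 | p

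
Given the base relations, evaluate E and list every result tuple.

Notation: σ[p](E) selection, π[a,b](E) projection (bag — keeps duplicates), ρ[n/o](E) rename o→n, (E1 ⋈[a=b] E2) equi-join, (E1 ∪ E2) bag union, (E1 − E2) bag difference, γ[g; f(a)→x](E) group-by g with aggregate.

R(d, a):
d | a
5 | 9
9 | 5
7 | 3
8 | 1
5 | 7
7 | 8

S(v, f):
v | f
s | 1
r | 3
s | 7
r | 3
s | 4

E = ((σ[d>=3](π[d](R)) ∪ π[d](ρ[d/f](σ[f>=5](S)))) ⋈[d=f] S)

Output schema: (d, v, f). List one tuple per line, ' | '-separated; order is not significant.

Stepwise |·|:
  R → 6
  π[d](R) → 6
  σ[d>=3](π[d](R)) → 6
  S → 5
  σ[f>=5](S) → 1
  ρ[d/f](σ[f>=5](S)) → 1
  π[d](ρ[d/f](σ[f>=5](S))) → 1
  (σ[d>=3](π[d](R)) ∪ π[d](ρ[d/f](σ[f>=5](S)))) → 7
  S → 5
  ((σ[d>=3](π[d](R)) ∪ π[d](ρ[d/f](σ[f>=5](S)))) ⋈[d=f] S) → 3

== RESULT ==
d | v | f
7 | s | 7
7 | s | 7
7 | s | 7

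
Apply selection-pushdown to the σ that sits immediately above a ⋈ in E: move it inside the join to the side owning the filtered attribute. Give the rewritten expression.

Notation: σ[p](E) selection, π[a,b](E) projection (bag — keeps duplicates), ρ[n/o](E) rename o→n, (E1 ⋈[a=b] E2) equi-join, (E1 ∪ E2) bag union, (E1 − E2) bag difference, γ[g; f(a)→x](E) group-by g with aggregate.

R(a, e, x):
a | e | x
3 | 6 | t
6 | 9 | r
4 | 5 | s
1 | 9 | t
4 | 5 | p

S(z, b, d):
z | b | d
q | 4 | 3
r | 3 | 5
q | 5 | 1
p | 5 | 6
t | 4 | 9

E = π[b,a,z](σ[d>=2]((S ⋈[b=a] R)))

σ filters on d, owned by the left side.
E' = π[b,a,z]((σ[d>=2](S) ⋈[b=a] R))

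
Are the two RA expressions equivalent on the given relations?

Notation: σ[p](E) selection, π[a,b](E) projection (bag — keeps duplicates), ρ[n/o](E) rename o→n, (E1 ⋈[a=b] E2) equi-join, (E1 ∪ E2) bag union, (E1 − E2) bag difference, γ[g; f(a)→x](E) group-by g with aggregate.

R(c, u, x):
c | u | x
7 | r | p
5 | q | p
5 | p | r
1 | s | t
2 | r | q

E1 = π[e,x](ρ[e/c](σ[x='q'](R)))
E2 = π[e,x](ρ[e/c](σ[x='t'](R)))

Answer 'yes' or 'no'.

E1 stepwise |·|:
  R → 5
  σ[x='q'](R) → 1
  ρ[e/c](σ[x='q'](R)) → 1
  π[e,x](ρ[e/c](σ[x='q'](R))) → 1
E2 stepwise |·|:
  R → 5
  σ[x='t'](R) → 1
  ρ[e/c](σ[x='t'](R)) → 1
  π[e,x](ρ[e/c](σ[x='t'](R))) → 1

E1 result:
e | x
2 | q
E2 result:
e | x
1 | t
Witness: (1, 't') appears 0× in E1 but 1× in E2.

no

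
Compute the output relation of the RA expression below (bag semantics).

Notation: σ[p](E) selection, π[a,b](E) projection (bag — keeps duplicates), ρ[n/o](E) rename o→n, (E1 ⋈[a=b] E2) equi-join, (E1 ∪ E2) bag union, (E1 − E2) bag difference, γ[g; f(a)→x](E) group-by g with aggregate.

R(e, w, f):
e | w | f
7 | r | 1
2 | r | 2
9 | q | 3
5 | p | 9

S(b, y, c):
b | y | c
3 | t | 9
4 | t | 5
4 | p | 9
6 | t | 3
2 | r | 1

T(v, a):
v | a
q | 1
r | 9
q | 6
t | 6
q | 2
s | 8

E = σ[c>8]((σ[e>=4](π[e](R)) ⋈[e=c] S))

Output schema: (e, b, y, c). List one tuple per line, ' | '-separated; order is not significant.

Per-node cardinality:
  R → 4
  π[e](R) → 4
  σ[e>=4](π[e](R)) → 3
  S → 5
  (σ[e>=4](π[e](R)) ⋈[e=c] S) → 3
  σ[c>8]((σ[e>=4](π[e](R)) ⋈[e=c] S)) → 2

== RESULT ==
e | b | y | c
9 | 3 | t | 9
9 | 4 | p | 9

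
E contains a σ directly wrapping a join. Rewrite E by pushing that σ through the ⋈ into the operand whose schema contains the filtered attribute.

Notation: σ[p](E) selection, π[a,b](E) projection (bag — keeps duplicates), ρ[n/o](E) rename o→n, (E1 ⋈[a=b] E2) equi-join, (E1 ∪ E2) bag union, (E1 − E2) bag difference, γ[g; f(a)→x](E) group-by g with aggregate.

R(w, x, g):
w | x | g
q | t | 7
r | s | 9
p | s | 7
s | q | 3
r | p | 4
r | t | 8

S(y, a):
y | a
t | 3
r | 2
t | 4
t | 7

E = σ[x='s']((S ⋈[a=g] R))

σ filters on x, owned by the right side.
E' = (S ⋈[a=g] σ[x='s'](R))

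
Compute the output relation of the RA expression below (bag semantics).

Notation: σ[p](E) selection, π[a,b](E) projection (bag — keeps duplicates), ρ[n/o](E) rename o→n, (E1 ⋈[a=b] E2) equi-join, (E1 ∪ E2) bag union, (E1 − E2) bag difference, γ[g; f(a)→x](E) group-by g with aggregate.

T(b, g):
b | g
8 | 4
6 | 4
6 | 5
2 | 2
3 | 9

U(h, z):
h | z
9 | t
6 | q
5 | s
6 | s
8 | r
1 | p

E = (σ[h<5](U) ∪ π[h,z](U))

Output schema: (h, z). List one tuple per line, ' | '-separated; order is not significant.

Stepwise |·|:
  U → 6
  σ[h<5](U) → 1
  U → 6
  π[h,z](U) → 6
  (σ[h<5](U) ∪ π[h,z](U)) → 7

== RESULT ==
h | z
1 | p
1 | p
5 | s
6 | q
6 | s
8 | r
9 | t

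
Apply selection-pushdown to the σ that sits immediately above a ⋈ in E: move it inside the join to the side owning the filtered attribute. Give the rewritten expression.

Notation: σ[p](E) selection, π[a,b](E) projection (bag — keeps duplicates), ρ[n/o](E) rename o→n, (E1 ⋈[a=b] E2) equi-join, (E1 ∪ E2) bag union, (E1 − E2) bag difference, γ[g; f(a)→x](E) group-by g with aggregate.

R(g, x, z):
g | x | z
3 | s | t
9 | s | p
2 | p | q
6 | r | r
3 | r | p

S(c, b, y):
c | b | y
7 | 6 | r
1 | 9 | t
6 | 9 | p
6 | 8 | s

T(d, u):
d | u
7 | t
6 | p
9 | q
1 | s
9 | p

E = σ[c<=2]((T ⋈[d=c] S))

σ filters on c, owned by the right side.
E' = (T ⋈[d=c] σ[c<=2](S))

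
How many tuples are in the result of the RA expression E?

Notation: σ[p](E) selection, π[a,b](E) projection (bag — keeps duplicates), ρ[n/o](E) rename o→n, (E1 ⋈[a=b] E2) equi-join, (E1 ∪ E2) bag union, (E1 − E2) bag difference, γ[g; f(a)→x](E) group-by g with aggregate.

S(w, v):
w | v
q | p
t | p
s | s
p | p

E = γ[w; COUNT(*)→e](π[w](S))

Subexpression sizes:
  S → 4
  π[w](S) → 4
  γ[w; COUNT(*)→e](π[w](S)) → 4

|E| = 4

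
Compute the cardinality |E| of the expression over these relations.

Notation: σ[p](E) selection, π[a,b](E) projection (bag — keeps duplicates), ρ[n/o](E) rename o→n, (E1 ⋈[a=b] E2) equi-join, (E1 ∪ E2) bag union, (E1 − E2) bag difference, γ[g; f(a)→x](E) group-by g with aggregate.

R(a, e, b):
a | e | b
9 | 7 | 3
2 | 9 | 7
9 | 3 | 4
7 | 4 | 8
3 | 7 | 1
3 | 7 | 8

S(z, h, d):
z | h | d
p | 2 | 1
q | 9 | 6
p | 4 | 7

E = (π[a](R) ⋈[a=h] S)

Row counts bottom-up:
  R → 6
  π[a](R) → 6
  S → 3
  (π[a](R) ⋈[a=h] S) → 3

|E| = 3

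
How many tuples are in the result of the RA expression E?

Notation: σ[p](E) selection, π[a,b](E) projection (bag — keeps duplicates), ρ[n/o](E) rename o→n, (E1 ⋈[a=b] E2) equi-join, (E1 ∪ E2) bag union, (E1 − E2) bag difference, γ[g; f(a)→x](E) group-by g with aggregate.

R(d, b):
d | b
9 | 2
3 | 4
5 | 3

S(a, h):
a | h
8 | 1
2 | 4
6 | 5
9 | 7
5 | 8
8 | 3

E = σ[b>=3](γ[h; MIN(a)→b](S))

Per-node cardinality:
  S → 6
  γ[h; MIN(a)→b](S) → 6
  σ[b>=3](γ[h; MIN(a)→b](S)) → 5

|E| = 5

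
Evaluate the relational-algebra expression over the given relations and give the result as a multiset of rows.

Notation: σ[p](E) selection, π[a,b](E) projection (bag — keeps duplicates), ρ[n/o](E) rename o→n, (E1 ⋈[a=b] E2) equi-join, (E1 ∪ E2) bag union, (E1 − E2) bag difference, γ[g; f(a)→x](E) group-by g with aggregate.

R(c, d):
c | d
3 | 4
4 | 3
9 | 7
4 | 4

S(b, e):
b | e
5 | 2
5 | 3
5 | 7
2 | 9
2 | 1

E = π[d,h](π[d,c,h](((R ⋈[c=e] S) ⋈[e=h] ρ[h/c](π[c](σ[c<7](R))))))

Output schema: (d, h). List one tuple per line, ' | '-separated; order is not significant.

Per-node cardinality:
  R → 4
  S → 5
  (R ⋈[c=e] S) → 2
  R → 4
  σ[c<7](R) → 3
  π[c](σ[c<7](R)) → 3
  ρ[h/c](π[c](σ[c<7](R))) → 3
  ((R ⋈[c=e] S) ⋈[e=h] ρ[h/c](π[c](σ[c<7](R)))) → 1
  π[d,c,h](((R ⋈[c=e] S) ⋈[e=h] ρ[h/c](π[c](σ[c<7](R))))) → 1
  π[d,h](π[d,c,h](((R ⋈[c=e] S) ⋈[e=h] ρ[h/c](π[c](σ[c<7](R)))))) → 1

== RESULT ==
d | h
4 | 3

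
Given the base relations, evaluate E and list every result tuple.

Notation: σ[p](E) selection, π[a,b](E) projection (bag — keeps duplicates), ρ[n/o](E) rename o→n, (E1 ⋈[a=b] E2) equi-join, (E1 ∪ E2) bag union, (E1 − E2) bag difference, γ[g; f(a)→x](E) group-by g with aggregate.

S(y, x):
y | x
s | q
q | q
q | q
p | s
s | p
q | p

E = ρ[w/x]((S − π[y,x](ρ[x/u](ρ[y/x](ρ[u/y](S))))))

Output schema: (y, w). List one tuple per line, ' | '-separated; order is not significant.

Row counts bottom-up:
  S → 6
  S → 6
  ρ[u/y](S) → 6
  ρ[y/x](ρ[u/y](S)) → 6
  ρ[x/u](ρ[y/x](ρ[u/y](S))) → 6
  π[y,x](ρ[x/u](ρ[y/x](ρ[u/y](S)))) → 6
  (S − π[y,x](ρ[x/u](ρ[y/x](ρ[u/y](S))))) → 2
  ρ[w/x]((S − π[y,x](ρ[x/u](ρ[y/x](ρ[u/y](S)))))) → 2

== RESULT ==
y | w
q | p
s | q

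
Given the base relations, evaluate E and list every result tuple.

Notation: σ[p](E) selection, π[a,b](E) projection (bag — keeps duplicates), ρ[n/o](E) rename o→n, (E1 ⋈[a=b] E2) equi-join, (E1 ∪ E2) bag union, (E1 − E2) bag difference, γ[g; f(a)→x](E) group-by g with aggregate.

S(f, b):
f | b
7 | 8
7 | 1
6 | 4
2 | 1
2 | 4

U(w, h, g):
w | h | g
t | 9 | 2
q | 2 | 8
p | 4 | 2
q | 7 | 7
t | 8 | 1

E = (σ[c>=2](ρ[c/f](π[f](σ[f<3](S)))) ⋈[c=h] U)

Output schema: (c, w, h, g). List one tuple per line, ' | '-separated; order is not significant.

Stepwise |·|:
  S → 5
  σ[f<3](S) → 2
  π[f](σ[f<3](S)) → 2
  ρ[c/f](π[f](σ[f<3](S))) → 2
  σ[c>=2](ρ[c/f](π[f](σ[f<3](S)))) → 2
  U → 5
  (σ[c>=2](ρ[c/f](π[f](σ[f<3](S)))) ⋈[c=h] U) → 2

== RESULT ==
c | w | h | g
2 | q | 2 | 8
2 | q | 2 | 8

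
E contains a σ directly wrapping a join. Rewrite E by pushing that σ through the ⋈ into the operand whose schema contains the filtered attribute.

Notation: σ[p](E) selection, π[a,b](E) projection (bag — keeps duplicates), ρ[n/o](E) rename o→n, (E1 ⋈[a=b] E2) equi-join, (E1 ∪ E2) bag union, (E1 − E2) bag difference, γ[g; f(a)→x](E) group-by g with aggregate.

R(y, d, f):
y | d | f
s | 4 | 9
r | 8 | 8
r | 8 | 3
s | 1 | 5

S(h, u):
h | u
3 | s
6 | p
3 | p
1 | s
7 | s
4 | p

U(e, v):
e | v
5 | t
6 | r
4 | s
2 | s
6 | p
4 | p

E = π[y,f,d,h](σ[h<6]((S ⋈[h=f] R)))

σ filters on h, owned by the left side.
E' = π[y,f,d,h]((σ[h<6](S) ⋈[h=f] R))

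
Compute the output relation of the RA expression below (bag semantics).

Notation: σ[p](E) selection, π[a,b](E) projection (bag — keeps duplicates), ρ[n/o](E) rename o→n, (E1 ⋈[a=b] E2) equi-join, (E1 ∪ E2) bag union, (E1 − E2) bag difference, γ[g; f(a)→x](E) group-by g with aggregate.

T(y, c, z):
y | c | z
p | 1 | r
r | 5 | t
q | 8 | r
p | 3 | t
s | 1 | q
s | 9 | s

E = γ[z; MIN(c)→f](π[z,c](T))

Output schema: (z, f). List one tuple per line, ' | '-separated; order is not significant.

Row counts bottom-up:
  T → 6
  π[z,c](T) → 6
  γ[z; MIN(c)→f](π[z,c](T)) → 4

== RESULT ==
z | f
q | 1
r | 1
s | 9
t | 3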